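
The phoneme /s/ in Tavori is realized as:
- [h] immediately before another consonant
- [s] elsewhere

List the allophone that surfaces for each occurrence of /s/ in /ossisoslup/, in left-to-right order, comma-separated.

[h], [s], [s], [h]

Occurrence 1 (position 2): immediately before another consonant → [h].
Occurrence 2 (position 3): no conditioning environment matches → elsewhere allophone [s].
Occurrence 3 (position 5): no conditioning environment matches → elsewhere allophone [s].
Occurrence 4 (position 7): immediately before another consonant → [h].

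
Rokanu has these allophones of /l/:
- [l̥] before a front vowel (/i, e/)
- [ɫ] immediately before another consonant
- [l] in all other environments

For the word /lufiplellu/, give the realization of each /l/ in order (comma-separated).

Occurrence 1 (position 1): no conditioning environment matches → elsewhere allophone [l].
Occurrence 2 (position 6): before a front vowel (/i, e/) → [l̥].
Occurrence 3 (position 8): immediately before another consonant → [ɫ].
Occurrence 4 (position 9): no conditioning environment matches → elsewhere allophone [l].

[l], [l̥], [ɫ], [l]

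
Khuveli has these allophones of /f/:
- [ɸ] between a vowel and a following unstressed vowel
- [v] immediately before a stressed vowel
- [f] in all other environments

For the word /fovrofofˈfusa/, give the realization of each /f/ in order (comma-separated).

[f], [ɸ], [f], [v]

Occurrence 1 (position 1): no conditioning environment matches → elsewhere allophone [f].
Occurrence 2 (position 6): between a vowel and a following unstressed vowel → [ɸ].
Occurrence 3 (position 8): no conditioning environment matches → elsewhere allophone [f].
Occurrence 4 (position 9): immediately before a stressed vowel → [v].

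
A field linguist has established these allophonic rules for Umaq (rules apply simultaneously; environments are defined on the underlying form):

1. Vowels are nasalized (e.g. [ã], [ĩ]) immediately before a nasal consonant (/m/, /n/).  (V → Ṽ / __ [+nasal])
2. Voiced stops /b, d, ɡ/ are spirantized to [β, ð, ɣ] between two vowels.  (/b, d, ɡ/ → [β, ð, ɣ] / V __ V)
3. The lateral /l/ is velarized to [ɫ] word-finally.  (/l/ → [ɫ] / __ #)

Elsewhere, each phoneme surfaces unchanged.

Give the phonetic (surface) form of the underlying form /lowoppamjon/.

[lowoppãmjõn]

/l/ (word-initial) is in the target of rule 3 but the environment (word-finally) is not met → [l].
/o/ (between /l/ and /w/): rule 1 targets it, but not before a nasal consonant → unchanged [o].
/o/ (between /w/ and /p/) fails the environment for rule 1, so it stays [o].
/a/ (between /p/ and /m/): before a nasal consonant, so rule 1 applies → [ã].
/o/ (between /j/ and /n/): before a nasal consonant, so rule 1 applies → [õ].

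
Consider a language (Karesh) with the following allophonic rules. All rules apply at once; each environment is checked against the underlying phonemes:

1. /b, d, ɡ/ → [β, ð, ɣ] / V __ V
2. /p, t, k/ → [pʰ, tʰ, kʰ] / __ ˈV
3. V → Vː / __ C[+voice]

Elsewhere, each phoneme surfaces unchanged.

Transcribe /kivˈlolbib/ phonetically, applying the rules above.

[kiːvˈloːlbiːb]

/k/ — word-initial; rule 2 does not apply here → [k].
/i/ meets the environment for rule 3 (before a voiced consonant) → [iː].
/v/ — not in any rule's target class → [v].
/l/ stays [l].
/o/ (between /l/ and /l/): before a voiced consonant, so rule 3 applies → [oː].
/l/ stays [l].
/b/ (between /l/ and /i/) is in the target of rule 1 but the environment (between two vowels) is not met → [b].
/i/ meets the environment for rule 3 (before a voiced consonant) → [iː].
/b/ — word-final; rule 1 does not apply here → [b].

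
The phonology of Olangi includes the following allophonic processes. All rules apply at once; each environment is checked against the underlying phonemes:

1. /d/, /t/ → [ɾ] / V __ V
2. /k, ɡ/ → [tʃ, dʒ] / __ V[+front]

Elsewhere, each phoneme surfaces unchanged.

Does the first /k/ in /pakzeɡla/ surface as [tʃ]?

/k/ — between /a/ and /z/; rule 2 does not apply here → [k].
The actual realization is [k], not [tʃ].

No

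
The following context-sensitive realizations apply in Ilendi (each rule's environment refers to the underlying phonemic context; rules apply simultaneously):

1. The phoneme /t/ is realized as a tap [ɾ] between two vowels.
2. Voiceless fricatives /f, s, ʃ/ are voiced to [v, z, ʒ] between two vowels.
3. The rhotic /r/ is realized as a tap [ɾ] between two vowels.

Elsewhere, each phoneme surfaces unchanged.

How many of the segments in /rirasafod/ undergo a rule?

3

Segments that undergo a rule: /r/ → [ɾ] (rule 3); /s/ → [z] (rule 2); /f/ → [v] (rule 2).
All other segments surface unchanged.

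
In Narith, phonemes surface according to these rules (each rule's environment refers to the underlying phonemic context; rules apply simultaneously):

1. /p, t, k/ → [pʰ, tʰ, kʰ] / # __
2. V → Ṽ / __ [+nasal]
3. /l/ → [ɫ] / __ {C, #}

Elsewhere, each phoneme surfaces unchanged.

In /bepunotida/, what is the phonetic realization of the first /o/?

[o]

/o/ (between /n/ and /t/) is in the target of rule 2 but the environment (before a nasal consonant) is not met → [o].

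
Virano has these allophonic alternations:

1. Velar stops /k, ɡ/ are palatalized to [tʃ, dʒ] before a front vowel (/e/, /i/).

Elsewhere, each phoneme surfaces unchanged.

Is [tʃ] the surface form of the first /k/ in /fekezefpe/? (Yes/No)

Yes

/k/ — between /e/ and /e/, before a front vowel — surfaces as [tʃ] (rule 1).
The actual realization is [tʃ], which matches [tʃ].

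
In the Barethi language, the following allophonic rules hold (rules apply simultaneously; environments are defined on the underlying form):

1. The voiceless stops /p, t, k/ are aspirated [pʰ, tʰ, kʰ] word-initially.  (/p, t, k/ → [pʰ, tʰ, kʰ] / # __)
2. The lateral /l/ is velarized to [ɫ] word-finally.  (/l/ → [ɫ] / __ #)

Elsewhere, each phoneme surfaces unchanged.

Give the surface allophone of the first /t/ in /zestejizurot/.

/t/ (between /s/ and /e/) is in the target of rule 1 but the environment (word-initially) is not met → [t].

[t]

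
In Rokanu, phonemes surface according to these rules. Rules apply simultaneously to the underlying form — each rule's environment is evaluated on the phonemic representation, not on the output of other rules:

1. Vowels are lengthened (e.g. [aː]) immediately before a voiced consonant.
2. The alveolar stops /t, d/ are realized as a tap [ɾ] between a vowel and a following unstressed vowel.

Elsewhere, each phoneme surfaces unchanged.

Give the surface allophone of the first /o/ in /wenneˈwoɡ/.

[oː]

/o/ — between /w/ and /ɡ/, before a voiced consonant — surfaces as [oː] (rule 1).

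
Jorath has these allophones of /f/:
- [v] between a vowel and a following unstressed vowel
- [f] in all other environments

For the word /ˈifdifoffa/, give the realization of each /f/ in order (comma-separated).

[f], [v], [f], [f]

Occurrence 1 (position 2): no conditioning environment matches → elsewhere allophone [f].
Occurrence 2 (position 5): between a vowel and a following unstressed vowel → [v].
Occurrence 3 (position 7): no conditioning environment matches → elsewhere allophone [f].
Occurrence 4 (position 8): no conditioning environment matches → elsewhere allophone [f].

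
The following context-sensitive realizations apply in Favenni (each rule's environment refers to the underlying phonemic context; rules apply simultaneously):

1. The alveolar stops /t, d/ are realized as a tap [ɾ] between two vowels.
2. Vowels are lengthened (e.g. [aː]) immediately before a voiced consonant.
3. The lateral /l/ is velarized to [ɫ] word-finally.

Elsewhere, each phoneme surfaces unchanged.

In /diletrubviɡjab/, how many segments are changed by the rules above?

4

Segments that undergo a rule: /i/ → [iː] (rule 2); /u/ → [uː] (rule 2); /i/ → [iː] (rule 2); /a/ → [aː] (rule 2).
All other segments surface unchanged.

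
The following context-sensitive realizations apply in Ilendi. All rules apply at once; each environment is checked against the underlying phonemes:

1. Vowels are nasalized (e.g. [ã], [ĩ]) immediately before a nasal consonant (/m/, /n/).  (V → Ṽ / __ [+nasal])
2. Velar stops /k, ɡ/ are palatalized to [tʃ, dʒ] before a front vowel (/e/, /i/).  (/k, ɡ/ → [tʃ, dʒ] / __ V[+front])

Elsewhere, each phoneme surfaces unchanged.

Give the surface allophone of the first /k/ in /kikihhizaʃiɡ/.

/k/ — word-initial, before a front vowel — surfaces as [tʃ] (rule 2).

[tʃ]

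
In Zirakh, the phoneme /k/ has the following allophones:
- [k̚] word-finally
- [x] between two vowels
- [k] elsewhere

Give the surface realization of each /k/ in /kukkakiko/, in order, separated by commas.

[k], [k], [k], [x], [x]

Occurrence 1 (position 1): no conditioning environment matches → elsewhere allophone [k].
Occurrence 2 (position 3): no conditioning environment matches → elsewhere allophone [k].
Occurrence 3 (position 4): no conditioning environment matches → elsewhere allophone [k].
Occurrence 4 (position 6): between two vowels → [x].
Occurrence 5 (position 8): between two vowels → [x].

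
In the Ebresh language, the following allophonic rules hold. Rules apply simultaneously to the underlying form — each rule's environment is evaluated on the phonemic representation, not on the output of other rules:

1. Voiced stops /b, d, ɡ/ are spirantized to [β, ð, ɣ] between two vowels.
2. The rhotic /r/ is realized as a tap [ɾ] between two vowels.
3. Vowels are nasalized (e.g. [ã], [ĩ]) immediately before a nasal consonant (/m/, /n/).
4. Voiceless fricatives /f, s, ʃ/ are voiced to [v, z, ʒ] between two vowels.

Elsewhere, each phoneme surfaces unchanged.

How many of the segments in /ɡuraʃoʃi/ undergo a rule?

Segments that undergo a rule: /r/ → [ɾ] (rule 2); /ʃ/ → [ʒ] (rule 4); /ʃ/ → [ʒ] (rule 4).
All other segments surface unchanged.

3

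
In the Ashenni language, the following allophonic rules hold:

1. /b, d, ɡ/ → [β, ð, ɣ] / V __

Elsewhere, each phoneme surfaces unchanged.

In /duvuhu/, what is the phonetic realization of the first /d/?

[d]

/d/ (word-initial): rule 1 targets it, but not immediately after a vowel → unchanged [d].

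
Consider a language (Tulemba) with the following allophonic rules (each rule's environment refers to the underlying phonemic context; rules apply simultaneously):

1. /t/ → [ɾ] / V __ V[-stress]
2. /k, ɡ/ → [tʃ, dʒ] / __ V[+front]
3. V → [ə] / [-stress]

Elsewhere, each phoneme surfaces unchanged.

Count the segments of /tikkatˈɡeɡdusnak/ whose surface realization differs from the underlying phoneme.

Segments that undergo a rule: /i/ → [ə] (rule 3); /a/ → [ə] (rule 3); /ɡ/ → [dʒ] (rule 2); /u/ → [ə] (rule 3); /a/ → [ə] (rule 3).
All other segments surface unchanged.

5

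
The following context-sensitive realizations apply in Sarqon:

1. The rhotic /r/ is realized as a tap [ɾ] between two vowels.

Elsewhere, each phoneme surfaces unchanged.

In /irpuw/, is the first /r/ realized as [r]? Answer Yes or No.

Yes

/r/ — between /i/ and /p/; rule 1 does not apply here → [r].
The actual realization is [r], which matches [r].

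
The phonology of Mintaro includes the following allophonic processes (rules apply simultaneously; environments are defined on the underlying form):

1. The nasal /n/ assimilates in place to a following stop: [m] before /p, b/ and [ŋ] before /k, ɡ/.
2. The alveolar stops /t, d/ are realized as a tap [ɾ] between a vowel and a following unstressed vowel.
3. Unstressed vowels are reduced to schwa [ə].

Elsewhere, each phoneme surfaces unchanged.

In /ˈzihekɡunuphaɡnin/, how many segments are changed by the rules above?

5

Segments that undergo a rule: /e/ → [ə] (rule 3); /u/ → [ə] (rule 3); /u/ → [ə] (rule 3); /a/ → [ə] (rule 3); /i/ → [ə] (rule 3).
All other segments surface unchanged.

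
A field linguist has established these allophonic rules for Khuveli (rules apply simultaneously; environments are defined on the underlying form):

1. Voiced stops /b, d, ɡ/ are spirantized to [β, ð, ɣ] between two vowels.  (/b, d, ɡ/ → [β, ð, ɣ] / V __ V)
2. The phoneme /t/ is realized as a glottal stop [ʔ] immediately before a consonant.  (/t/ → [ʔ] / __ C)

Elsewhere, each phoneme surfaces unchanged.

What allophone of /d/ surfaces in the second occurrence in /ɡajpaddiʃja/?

[d]

/d/ (between /d/ and /i/): rule 1 targets it, but not between two vowels → unchanged [d].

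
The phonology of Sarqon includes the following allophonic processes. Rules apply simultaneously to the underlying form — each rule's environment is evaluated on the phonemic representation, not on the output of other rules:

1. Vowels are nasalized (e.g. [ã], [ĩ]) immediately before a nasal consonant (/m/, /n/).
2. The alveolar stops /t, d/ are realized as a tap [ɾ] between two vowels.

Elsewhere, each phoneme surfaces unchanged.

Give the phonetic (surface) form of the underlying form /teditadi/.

/t/ (word-initial) is in the target of rule 2 but the environment (between two vowels) is not met → [t].
/e/ (between /t/ and /d/) fails the environment for rule 1, so it stays [e].
/d/ meets the environment for rule 2 (between two vowels) → [ɾ].
/i/ — between /d/ and /t/; rule 1 does not apply here → [i].
/t/ (between /i/ and /a/): between two vowels, so rule 2 applies → [ɾ].
/a/ (between /t/ and /d/): rule 1 targets it, but not before a nasal consonant → unchanged [a].
/d/ meets the environment for rule 2 (between two vowels) → [ɾ].
/i/ (word-final) is in the target of rule 1 but the environment (before a nasal consonant) is not met → [i].

[teɾiɾaɾi]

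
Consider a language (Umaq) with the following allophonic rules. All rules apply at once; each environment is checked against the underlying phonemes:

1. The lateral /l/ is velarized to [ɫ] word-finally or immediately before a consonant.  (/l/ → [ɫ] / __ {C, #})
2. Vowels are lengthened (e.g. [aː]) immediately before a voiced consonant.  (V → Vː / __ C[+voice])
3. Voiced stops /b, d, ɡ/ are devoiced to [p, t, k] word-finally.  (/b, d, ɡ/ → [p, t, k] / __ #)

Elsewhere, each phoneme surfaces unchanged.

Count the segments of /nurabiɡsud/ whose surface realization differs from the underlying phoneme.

Segments that undergo a rule: /u/ → [uː] (rule 2); /a/ → [aː] (rule 2); /i/ → [iː] (rule 2); /u/ → [uː] (rule 2); /d/ → [t] (rule 3).
All other segments surface unchanged.

5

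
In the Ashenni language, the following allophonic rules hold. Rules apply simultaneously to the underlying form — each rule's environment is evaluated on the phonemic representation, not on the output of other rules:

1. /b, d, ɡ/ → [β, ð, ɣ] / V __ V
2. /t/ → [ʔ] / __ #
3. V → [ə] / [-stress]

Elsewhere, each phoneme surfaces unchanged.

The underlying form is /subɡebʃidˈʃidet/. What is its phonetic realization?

[səbɡəbʃədˈʃiðəʔ]

/s/ — not in any rule's target class → [s].
/u/ (between /s/ and /b/) occurs in an unstressed syllable → [ə] by rule 3.
/b/ (between /u/ and /ɡ/): rule 1 targets it, but not between two vowels → unchanged [b].
/ɡ/ — between /b/ and /e/; rule 1 does not apply here → [ɡ].
/e/ (between /ɡ/ and /b/): in an unstressed syllable, so rule 3 applies → [ə].
/b/ (between /e/ and /ʃ/): rule 1 targets it, but not between two vowels → unchanged [b].
/ʃ/ (between /b/ and /i/): no rule targets it → [ʃ].
/i/ (between /ʃ/ and /d/) occurs in an unstressed syllable → [ə] by rule 3.
/d/ (between /i/ and /ʃ/): rule 1 targets it, but not between two vowels → unchanged [d].
/ʃ/ (between /d/ and /i/): no rule targets it → [ʃ].
/i/ — between /ʃ/ and /d/; rule 3 does not apply here → [i].
Rule 1 applies to /d/ (between /i/ and /e/: between two vowels) → [ð].
/e/ (between /d/ and /t/): in an unstressed syllable, so rule 3 applies → [ə].
/t/ — word-final, word-finally — surfaces as [ʔ] (rule 2).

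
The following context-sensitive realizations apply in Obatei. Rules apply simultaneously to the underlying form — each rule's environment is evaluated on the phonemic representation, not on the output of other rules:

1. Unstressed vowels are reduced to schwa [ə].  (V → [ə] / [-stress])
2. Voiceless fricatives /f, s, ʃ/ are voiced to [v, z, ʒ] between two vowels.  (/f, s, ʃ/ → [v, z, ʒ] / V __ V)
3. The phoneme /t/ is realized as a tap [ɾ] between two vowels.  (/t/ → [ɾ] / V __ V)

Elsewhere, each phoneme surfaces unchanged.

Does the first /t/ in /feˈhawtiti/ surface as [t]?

Yes

/t/ — between /w/ and /i/; rule 3 does not apply here → [t].
The actual realization is [t], which matches [t].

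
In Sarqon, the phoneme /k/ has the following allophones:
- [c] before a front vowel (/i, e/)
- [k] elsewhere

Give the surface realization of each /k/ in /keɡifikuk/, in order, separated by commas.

[c], [k], [k]

Occurrence 1 (position 1): before a front vowel → [c].
Occurrence 2 (position 7): no conditioning environment matches → elsewhere allophone [k].
Occurrence 3 (position 9): no conditioning environment matches → elsewhere allophone [k].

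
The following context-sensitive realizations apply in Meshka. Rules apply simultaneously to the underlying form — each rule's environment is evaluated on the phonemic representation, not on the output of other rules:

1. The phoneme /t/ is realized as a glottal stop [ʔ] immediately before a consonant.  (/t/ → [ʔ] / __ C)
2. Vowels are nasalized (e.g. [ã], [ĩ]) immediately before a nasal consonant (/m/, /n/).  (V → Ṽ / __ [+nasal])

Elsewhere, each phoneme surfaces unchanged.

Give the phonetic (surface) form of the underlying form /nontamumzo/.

/n/ (word-initial): no rule targets it → [n].
/o/ (between /n/ and /n/): before a nasal consonant, so rule 2 applies → [õ].
/n/ — not in any rule's target class → [n].
/t/ (between /n/ and /a/) fails the environment for rule 1, so it stays [t].
/a/ (between /t/ and /m/) occurs before a nasal consonant → [ã] by rule 2.
/m/ (between /a/ and /u/): no rule targets it → [m].
/u/ meets the environment for rule 2 (before a nasal consonant) → [ũ].
/m/ stays [m].
/z/ — not in any rule's target class → [z].
/o/ (word-final): rule 2 targets it, but not before a nasal consonant → unchanged [o].

[nõntãmũmzo]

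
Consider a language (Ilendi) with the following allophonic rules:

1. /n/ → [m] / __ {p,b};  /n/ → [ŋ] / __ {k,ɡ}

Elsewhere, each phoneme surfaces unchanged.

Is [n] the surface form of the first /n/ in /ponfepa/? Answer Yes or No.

/n/ (between /o/ and /f/) fails the environment for rule 1, so it stays [n].
The actual realization is [n], which matches [n].

Yes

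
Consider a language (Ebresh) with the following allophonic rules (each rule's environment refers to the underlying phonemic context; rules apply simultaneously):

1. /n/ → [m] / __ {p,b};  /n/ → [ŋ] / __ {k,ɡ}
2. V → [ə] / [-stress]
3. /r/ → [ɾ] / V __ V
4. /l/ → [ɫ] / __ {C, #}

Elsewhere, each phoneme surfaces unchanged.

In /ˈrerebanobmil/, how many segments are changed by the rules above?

Segments that undergo a rule: /r/ → [ɾ] (rule 3); /e/ → [ə] (rule 2); /a/ → [ə] (rule 2); /o/ → [ə] (rule 2); /i/ → [ə] (rule 2); /l/ → [ɫ] (rule 4).
All other segments surface unchanged.

6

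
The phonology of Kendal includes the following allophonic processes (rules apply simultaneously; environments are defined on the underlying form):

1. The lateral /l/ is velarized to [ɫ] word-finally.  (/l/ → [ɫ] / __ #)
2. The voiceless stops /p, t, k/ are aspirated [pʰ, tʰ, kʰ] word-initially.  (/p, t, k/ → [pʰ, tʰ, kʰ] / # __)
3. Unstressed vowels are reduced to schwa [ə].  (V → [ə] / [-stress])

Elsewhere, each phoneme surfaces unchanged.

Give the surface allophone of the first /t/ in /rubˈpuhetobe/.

/t/ (between /e/ and /o/) fails the environment for rule 2, so it stays [t].

[t]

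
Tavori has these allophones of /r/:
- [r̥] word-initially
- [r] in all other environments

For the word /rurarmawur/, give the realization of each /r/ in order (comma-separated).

Occurrence 1 (position 1): word-initially → [r̥].
Occurrence 2 (position 3): no conditioning environment matches → elsewhere allophone [r].
Occurrence 3 (position 5): no conditioning environment matches → elsewhere allophone [r].
Occurrence 4 (position 10): no conditioning environment matches → elsewhere allophone [r].

[r̥], [r], [r], [r]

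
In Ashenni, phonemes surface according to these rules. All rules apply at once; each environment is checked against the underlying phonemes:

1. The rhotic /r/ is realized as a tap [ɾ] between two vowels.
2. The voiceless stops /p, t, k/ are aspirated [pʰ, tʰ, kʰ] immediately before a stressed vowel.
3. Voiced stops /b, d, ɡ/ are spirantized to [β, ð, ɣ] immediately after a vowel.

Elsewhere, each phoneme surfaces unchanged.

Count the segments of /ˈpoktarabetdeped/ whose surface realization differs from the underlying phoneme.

4

Segments that undergo a rule: /p/ → [pʰ] (rule 2); /r/ → [ɾ] (rule 1); /b/ → [β] (rule 3); /d/ → [ð] (rule 3).
All other segments surface unchanged.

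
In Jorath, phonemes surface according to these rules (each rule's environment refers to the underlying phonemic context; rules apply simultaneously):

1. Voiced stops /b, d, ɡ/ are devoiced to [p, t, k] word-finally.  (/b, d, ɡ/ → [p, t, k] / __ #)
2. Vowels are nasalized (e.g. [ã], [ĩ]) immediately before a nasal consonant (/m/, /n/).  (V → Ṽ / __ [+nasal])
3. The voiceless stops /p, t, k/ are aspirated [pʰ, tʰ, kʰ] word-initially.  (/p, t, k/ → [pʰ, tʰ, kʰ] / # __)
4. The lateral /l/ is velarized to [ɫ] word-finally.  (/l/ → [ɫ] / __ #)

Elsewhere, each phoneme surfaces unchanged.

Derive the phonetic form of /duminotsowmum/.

/d/ (word-initial): rule 1 targets it, but not word-finally → unchanged [d].
Rule 2 applies to /u/ (between /d/ and /m/: before a nasal consonant) → [ũ].
/m/ (between /u/ and /i/): no rule targets it → [m].
Rule 2 applies to /i/ (between /m/ and /n/: before a nasal consonant) → [ĩ].
/n/ stays [n].
/o/ (between /n/ and /t/) fails the environment for rule 2, so it stays [o].
/t/ — between /o/ and /s/; rule 3 does not apply here → [t].
/s/ stays [s].
/o/ (between /s/ and /w/): rule 2 targets it, but not before a nasal consonant → unchanged [o].
/w/ stays [w].
/m/ (between /w/ and /u/) is unaffected → [m].
/u/ meets the environment for rule 2 (before a nasal consonant) → [ũ].
/m/ (word-final): no rule targets it → [m].

[dũmĩnotsowmũm]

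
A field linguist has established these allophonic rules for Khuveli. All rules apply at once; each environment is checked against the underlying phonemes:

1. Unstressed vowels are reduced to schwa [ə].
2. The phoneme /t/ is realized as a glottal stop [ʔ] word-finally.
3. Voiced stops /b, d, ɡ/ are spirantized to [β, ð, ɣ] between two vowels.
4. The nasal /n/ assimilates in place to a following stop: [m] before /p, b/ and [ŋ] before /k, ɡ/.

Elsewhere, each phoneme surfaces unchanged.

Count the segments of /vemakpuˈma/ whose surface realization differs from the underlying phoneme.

Segments that undergo a rule: /e/ → [ə] (rule 1); /a/ → [ə] (rule 1); /u/ → [ə] (rule 1).
All other segments surface unchanged.

3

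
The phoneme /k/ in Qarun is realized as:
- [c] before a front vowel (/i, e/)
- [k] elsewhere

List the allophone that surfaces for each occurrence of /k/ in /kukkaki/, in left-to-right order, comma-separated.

Occurrence 1 (position 1): no conditioning environment matches → elsewhere allophone [k].
Occurrence 2 (position 3): no conditioning environment matches → elsewhere allophone [k].
Occurrence 3 (position 4): no conditioning environment matches → elsewhere allophone [k].
Occurrence 4 (position 6): before a front vowel (/i, e/) → [c].

[k], [k], [k], [c]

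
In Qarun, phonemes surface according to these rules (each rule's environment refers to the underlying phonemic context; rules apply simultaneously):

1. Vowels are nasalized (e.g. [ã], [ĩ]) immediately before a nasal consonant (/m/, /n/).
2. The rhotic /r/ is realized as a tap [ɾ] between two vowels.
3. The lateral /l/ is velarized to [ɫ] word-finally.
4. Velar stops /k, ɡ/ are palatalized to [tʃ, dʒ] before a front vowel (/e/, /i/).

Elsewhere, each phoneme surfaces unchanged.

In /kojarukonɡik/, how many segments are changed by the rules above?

3

Segments that undergo a rule: /r/ → [ɾ] (rule 2); /o/ → [õ] (rule 1); /ɡ/ → [dʒ] (rule 4).
All other segments surface unchanged.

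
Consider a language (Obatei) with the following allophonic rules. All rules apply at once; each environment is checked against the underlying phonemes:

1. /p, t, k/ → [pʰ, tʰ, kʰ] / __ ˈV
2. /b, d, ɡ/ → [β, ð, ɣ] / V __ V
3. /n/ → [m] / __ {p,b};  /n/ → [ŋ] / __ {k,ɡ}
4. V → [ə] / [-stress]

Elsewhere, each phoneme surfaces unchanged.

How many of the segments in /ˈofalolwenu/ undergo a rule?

Segments that undergo a rule: /a/ → [ə] (rule 4); /o/ → [ə] (rule 4); /e/ → [ə] (rule 4); /u/ → [ə] (rule 4).
All other segments surface unchanged.

4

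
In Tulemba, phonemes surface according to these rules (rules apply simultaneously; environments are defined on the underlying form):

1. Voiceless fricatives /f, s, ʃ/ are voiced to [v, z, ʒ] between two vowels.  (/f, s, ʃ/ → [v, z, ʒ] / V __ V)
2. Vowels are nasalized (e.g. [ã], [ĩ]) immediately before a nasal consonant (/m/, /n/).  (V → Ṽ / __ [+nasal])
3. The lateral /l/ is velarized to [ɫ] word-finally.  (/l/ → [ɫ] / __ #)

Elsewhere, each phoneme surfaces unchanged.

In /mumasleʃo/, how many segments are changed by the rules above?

Segments that undergo a rule: /u/ → [ũ] (rule 2); /ʃ/ → [ʒ] (rule 1).
All other segments surface unchanged.

2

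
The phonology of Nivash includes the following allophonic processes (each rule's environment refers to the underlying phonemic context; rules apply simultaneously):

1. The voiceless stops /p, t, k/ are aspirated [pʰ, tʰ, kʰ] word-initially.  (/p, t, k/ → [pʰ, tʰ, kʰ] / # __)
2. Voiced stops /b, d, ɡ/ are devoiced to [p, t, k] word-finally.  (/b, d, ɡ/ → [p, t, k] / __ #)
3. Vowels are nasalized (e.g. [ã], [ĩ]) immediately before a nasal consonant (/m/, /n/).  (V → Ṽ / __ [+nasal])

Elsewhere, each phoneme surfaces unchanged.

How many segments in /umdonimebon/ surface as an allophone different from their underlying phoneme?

4

Segments that undergo a rule: /u/ → [ũ] (rule 3); /o/ → [õ] (rule 3); /i/ → [ĩ] (rule 3); /o/ → [õ] (rule 3).
All other segments surface unchanged.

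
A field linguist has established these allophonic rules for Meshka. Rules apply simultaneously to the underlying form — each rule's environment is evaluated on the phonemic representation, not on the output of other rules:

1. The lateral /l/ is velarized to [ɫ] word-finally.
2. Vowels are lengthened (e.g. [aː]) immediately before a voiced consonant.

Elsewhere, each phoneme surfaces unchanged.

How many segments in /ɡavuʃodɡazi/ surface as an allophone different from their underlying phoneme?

Segments that undergo a rule: /a/ → [aː] (rule 2); /o/ → [oː] (rule 2); /a/ → [aː] (rule 2).
All other segments surface unchanged.

3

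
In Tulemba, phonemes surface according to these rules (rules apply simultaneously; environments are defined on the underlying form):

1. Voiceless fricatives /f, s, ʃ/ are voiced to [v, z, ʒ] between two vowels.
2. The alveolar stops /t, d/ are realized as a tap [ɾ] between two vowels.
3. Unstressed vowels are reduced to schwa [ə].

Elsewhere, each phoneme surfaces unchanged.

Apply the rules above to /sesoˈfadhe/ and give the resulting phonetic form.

[səzəˈvadhə]

/s/ (word-initial) fails the environment for rule 1, so it stays [s].
/e/ (between /s/ and /s/): in an unstressed syllable, so rule 3 applies → [ə].
Rule 1 applies to /s/ (between /e/ and /o/: between two vowels) → [z].
/o/ meets the environment for rule 3 (in an unstressed syllable) → [ə].
/f/ (between /o/ and /a/): between two vowels, so rule 1 applies → [v].
/a/ — between /f/ and /d/; rule 3 does not apply here → [a].
/d/ (between /a/ and /h/) is in the target of rule 2 but the environment (between two vowels) is not met → [d].
/h/ — not in any rule's target class → [h].
/e/ (word-final) occurs in an unstressed syllable → [ə] by rule 3.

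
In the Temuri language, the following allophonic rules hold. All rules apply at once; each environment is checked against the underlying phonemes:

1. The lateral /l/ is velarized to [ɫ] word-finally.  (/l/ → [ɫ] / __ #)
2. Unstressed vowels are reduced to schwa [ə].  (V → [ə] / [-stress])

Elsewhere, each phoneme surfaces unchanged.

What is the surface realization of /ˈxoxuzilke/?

[ˈxoxəzəlkə]

/x/ (word-initial) is unaffected → [x].
/o/ (between /x/ and /x/) fails the environment for rule 2, so it stays [o].
/x/ — not in any rule's target class → [x].
/u/ meets the environment for rule 2 (in an unstressed syllable) → [ə].
/z/ stays [z].
Rule 2 applies to /i/ (between /z/ and /l/: in an unstressed syllable) → [ə].
/l/ (between /i/ and /k/) fails the environment for rule 1, so it stays [l].
/k/ (between /l/ and /e/) is unaffected → [k].
Rule 2 applies to /e/ (word-final: in an unstressed syllable) → [ə].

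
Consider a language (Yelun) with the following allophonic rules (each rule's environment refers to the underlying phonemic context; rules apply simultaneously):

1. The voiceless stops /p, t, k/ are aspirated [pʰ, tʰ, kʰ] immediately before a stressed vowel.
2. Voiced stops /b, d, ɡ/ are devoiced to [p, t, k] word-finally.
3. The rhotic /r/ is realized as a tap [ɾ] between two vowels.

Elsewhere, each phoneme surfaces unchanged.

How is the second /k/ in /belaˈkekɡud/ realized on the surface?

/k/ — between /e/ and /ɡ/; rule 1 does not apply here → [k].

[k]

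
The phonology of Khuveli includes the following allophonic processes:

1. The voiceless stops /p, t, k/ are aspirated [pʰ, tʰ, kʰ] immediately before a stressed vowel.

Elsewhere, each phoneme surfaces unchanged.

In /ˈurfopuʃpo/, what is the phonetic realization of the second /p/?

/p/ (between /ʃ/ and /o/): rule 1 targets it, but not immediately before a stressed vowel → unchanged [p].

[p]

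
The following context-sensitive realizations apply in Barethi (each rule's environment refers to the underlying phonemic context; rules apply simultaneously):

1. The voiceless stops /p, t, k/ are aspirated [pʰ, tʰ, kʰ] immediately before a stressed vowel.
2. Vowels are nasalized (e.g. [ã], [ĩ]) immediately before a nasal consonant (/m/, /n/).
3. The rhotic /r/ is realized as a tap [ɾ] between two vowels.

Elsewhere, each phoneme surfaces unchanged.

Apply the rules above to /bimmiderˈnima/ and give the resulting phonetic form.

/b/ — not in any rule's target class → [b].
/i/ (between /b/ and /m/) occurs before a nasal consonant → [ĩ] by rule 2.
/m/ — not in any rule's target class → [m].
/m/ (between /m/ and /i/): no rule targets it → [m].
/i/ (between /m/ and /d/): rule 2 targets it, but not before a nasal consonant → unchanged [i].
/d/ stays [d].
/e/ (between /d/ and /r/) fails the environment for rule 2, so it stays [e].
/r/ (between /e/ and /n/) fails the environment for rule 3, so it stays [r].
/n/ (between /r/ and /i/): no rule targets it → [n].
/i/ meets the environment for rule 2 (before a nasal consonant) → [ĩ].
/m/ (between /i/ and /a/) is unaffected → [m].
/a/ (word-final) is in the target of rule 2 but the environment (before a nasal consonant) is not met → [a].

[bĩmmiderˈnĩma]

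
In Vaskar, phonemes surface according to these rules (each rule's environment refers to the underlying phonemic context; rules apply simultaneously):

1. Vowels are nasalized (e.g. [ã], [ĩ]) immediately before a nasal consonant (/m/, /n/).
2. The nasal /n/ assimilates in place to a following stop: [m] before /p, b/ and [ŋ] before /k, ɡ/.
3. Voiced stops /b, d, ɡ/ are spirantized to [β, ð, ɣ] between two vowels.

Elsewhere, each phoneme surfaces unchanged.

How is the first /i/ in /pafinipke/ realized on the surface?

[ĩ]

Rule 1 applies to /i/ (between /f/ and /n/: before a nasal consonant) → [ĩ].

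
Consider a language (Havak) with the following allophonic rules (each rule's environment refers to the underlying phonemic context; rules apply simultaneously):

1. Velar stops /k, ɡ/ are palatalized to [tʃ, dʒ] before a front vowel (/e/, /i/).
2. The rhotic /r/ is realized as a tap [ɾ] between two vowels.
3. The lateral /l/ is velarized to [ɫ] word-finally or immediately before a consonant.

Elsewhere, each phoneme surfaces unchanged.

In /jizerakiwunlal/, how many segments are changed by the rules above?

Segments that undergo a rule: /r/ → [ɾ] (rule 2); /k/ → [tʃ] (rule 1); /l/ → [ɫ] (rule 3).
All other segments surface unchanged.

3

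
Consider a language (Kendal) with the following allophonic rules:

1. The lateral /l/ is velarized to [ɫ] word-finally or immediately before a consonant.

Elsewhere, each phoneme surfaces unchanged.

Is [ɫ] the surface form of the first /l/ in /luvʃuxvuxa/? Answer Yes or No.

No

/l/ (word-initial) is in the target of rule 1 but the environment (word-finally or immediately before a consonant) is not met → [l].
The actual realization is [l], not [ɫ].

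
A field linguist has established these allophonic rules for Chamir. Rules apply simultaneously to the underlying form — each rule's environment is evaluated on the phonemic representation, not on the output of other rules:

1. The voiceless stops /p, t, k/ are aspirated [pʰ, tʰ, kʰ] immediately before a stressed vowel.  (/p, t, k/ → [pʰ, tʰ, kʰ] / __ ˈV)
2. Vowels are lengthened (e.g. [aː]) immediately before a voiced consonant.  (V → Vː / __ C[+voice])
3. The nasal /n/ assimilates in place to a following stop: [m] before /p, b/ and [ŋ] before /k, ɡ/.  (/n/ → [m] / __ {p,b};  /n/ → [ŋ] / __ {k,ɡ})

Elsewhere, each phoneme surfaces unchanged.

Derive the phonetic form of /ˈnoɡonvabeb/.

[ˈnoːɡoːnvaːbeːb]

/n/ — word-initial; rule 3 does not apply here → [n].
/o/ meets the environment for rule 2 (before a voiced consonant) → [oː].
/ɡ/ (between /o/ and /o/): no rule targets it → [ɡ].
/o/ (between /ɡ/ and /n/) occurs before a voiced consonant → [oː] by rule 2.
/n/ (between /o/ and /v/): rule 3 targets it, but not before a labial or velar stop → unchanged [n].
/v/ (between /n/ and /a/) is unaffected → [v].
/a/ (between /v/ and /b/): before a voiced consonant, so rule 2 applies → [aː].
/b/ — not in any rule's target class → [b].
/e/ (between /b/ and /b/): before a voiced consonant, so rule 2 applies → [eː].
/b/ (word-final): no rule targets it → [b].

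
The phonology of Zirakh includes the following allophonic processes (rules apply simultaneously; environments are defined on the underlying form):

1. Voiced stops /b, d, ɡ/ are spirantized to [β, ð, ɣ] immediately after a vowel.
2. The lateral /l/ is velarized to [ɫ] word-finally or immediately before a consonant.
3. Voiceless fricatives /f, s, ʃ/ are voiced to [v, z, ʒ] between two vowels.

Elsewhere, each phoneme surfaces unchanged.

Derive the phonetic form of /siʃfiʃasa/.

/s/ — word-initial; rule 3 does not apply here → [s].
/i/ (between /s/ and /ʃ/) is unaffected → [i].
/ʃ/ (between /i/ and /f/) fails the environment for rule 3, so it stays [ʃ].
/f/ — between /ʃ/ and /i/; rule 3 does not apply here → [f].
/i/ (between /f/ and /ʃ/): no rule targets it → [i].
/ʃ/ (between /i/ and /a/) occurs between two vowels → [ʒ] by rule 3.
/a/ stays [a].
/s/ — between /a/ and /a/, between two vowels — surfaces as [z] (rule 3).
/a/ — not in any rule's target class → [a].

[siʃfiʒaza]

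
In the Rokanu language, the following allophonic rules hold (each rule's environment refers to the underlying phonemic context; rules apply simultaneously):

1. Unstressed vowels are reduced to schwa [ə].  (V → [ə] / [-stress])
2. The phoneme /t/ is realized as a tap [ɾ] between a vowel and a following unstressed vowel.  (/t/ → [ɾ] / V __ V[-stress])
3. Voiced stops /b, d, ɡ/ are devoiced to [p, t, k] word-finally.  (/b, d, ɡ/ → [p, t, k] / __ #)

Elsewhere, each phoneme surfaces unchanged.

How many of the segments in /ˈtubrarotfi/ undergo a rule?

Segments that undergo a rule: /a/ → [ə] (rule 1); /o/ → [ə] (rule 1); /i/ → [ə] (rule 1).
All other segments surface unchanged.

3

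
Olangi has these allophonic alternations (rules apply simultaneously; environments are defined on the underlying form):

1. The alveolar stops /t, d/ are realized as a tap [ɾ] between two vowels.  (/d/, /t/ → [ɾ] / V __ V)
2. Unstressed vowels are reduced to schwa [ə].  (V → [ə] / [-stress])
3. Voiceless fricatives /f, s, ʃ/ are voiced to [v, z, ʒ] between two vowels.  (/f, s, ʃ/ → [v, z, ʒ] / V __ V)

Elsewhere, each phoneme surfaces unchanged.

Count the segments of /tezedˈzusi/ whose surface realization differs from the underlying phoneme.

Segments that undergo a rule: /e/ → [ə] (rule 2); /e/ → [ə] (rule 2); /s/ → [z] (rule 3); /i/ → [ə] (rule 2).
All other segments surface unchanged.

4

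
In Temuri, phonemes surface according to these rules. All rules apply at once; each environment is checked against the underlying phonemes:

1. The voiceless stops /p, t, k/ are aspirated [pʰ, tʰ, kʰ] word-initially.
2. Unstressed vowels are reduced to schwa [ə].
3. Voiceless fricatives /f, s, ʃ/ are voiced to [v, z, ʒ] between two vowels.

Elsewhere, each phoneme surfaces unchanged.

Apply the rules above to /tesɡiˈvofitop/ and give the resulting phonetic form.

/t/ — word-initial, word-initially — surfaces as [tʰ] (rule 1).
/e/ (between /t/ and /s/) occurs in an unstressed syllable → [ə] by rule 2.
/s/ (between /e/ and /ɡ/) is in the target of rule 3 but the environment (between two vowels) is not met → [s].
/ɡ/ (between /s/ and /i/) is unaffected → [ɡ].
/i/ (between /ɡ/ and /v/) occurs in an unstressed syllable → [ə] by rule 2.
/v/ (between /i/ and /o/) is unaffected → [v].
/o/ (between /v/ and /f/) is in the target of rule 2 but the environment (in an unstressed syllable) is not met → [o].
/f/ (between /o/ and /i/) occurs between two vowels → [v] by rule 3.
Rule 2 applies to /i/ (between /f/ and /t/: in an unstressed syllable) → [ə].
/t/ (between /i/ and /o/) is in the target of rule 1 but the environment (word-initially) is not met → [t].
/o/ (between /t/ and /p/): in an unstressed syllable, so rule 2 applies → [ə].
/p/ (word-final) fails the environment for rule 1, so it stays [p].

[tʰəsɡəˈvovətəp]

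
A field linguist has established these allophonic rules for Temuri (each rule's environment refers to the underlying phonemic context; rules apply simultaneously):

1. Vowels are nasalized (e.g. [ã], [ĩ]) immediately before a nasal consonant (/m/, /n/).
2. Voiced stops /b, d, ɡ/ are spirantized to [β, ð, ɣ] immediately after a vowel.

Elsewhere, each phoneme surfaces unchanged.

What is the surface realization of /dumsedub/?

/d/ (word-initial) fails the environment for rule 2, so it stays [d].
/u/ (between /d/ and /m/): before a nasal consonant, so rule 1 applies → [ũ].
/m/ stays [m].
/s/ (between /m/ and /e/): no rule targets it → [s].
/e/ (between /s/ and /d/) is in the target of rule 1 but the environment (before a nasal consonant) is not met → [e].
/d/ (between /e/ and /u/) occurs immediately after a vowel → [ð] by rule 2.
/u/ (between /d/ and /b/) is in the target of rule 1 but the environment (before a nasal consonant) is not met → [u].
/b/ meets the environment for rule 2 (immediately after a vowel) → [β].

[dũmseðuβ]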